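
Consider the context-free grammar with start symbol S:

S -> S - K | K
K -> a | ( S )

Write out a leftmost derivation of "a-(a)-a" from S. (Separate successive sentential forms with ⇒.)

S ⇒ S-K ⇒ S-K-K ⇒ K-K-K ⇒ a-K-K ⇒ a-(S)-K ⇒ a-(K)-K ⇒ a-(a)-K ⇒ a-(a)-a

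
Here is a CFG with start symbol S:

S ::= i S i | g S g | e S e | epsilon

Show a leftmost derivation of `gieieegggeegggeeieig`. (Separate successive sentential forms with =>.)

S => gSg   [S ::= g S g]
gSg => giSig   [S ::= i S i]
giSig => gieSeig   [S ::= e S e]
gieSeig => gieiSieig   [S ::= i S i]
gieiSieig => gieieSeieig   [S ::= e S e]
gieieSeieig => gieieeSeeieig   [S ::= e S e]
gieieeSeeieig => gieieegSgeeieig   [S ::= g S g]
gieieegSgeeieig => gieieeggSggeeieig   [S ::= g S g]
gieieeggSggeeieig => gieieegggSgggeeieig   [S ::= g S g]
gieieegggSgggeeieig => gieieegggeSegggeeieig   [S ::= e S e]
gieieegggeSegggeeieig => gieieegggeegggeeieig   [S ::= epsilon]

S => gSg => giSig => gieSeig => gieiSieig => gieieSeieig => gieieeSeeieig => gieieegSgeeieig => gieieeggSggeeieig => gieieegggSgggeeieig => gieieegggeSegggeeieig => gieieegggeegggeeieig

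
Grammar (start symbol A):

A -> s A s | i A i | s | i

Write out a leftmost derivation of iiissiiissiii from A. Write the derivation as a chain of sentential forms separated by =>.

A => iAi => iiAii => iiiAiii => iiisAsiii => iiissAssiii => iiissiAissiii => iiissiiissiii

A => iAi   [A -> i A i]
iAi => iiAii   [A -> i A i]
iiAii => iiiAiii   [A -> i A i]
iiiAiii => iiisAsiii   [A -> s A s]
iiisAsiii => iiissAssiii   [A -> s A s]
iiissAssiii => iiissiAissiii   [A -> i A i]
iiissiAissiii => iiissiiissiii   [A -> i]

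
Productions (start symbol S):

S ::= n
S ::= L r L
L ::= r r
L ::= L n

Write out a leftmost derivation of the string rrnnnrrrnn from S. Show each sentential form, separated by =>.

S=>LrL=>LnrL=>LnnrL=>LnnnrL=>rrnnnrL=>rrnnnrLn=>rrnnnrLnn=>rrnnnrrrnn

S => LrL   [S ::= L r L]
LrL => LnrL   [L ::= L n]
LnrL => LnnrL   [L ::= L n]
LnnrL => LnnnrL   [L ::= L n]
LnnnrL => rrnnnrL   [L ::= r r]
rrnnnrL => rrnnnrLn   [L ::= L n]
rrnnnrLn => rrnnnrLnn   [L ::= L n]
rrnnnrLnn => rrnnnrrrnn   [L ::= r r]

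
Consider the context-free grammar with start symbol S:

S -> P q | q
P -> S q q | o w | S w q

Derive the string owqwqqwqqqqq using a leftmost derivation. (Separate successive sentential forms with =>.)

S=>Pq=>Sqqq=>Pqqqq=>Swqqqqq=>Pqwqqqqq=>Swqqwqqqqq=>Pqwqqwqqqqq=>owqwqqwqqqqq

S => Pq   [S -> P q]
Pq => Sqqq   [P -> S q q]
Sqqq => Pqqqq   [S -> P q]
Pqqqq => Swqqqqq   [P -> S w q]
Swqqqqq => Pqwqqqqq   [S -> P q]
Pqwqqqqq => Swqqwqqqqq   [P -> S w q]
Swqqwqqqqq => Pqwqqwqqqqq   [S -> P q]
Pqwqqwqqqqq => owqwqqwqqqqq   [P -> o w]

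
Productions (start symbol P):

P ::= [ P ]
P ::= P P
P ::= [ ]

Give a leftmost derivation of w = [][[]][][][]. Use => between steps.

P => PP => PPP => []PP => []PPP => []PPPP => [][P]PPP => [][[]]PPP => [][[]][]PP => [][[]][][]P => [][[]][][][]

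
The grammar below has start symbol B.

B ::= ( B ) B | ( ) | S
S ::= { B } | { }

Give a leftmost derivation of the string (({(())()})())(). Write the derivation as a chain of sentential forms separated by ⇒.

B ⇒ (B)B   [B ::= ( B ) B]
(B)B ⇒ ((B)B)B   [B ::= ( B ) B]
((B)B)B ⇒ ((S)B)B   [B ::= S]
((S)B)B ⇒ (({B})B)B   [S ::= { B }]
(({B})B)B ⇒ (({(B)B})B)B   [B ::= ( B ) B]
(({(B)B})B)B ⇒ (({(())B})B)B   [B ::= ( )]
(({(())B})B)B ⇒ (({(())()})B)B   [B ::= ( )]
(({(())()})B)B ⇒ (({(())()})())B   [B ::= ( )]
(({(())()})())B ⇒ (({(())()})())()   [B ::= ( )]

B ⇒ (B)B ⇒ ((B)B)B ⇒ ((S)B)B ⇒ (({B})B)B ⇒ (({(B)B})B)B ⇒ (({(())B})B)B ⇒ (({(())()})B)B ⇒ (({(())()})())B ⇒ (({(())()})())()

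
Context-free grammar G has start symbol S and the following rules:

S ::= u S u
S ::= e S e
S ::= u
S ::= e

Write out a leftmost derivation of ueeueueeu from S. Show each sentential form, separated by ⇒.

S ⇒ uSu ⇒ ueSeu ⇒ ueeSeeu ⇒ ueeuSueeu ⇒ ueeueueeu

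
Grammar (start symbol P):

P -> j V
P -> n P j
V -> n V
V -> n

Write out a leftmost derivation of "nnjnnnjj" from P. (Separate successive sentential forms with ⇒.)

P⇒nPj⇒nnPjj⇒nnjVjj⇒nnjnVjj⇒nnjnnVjj⇒nnjnnnjj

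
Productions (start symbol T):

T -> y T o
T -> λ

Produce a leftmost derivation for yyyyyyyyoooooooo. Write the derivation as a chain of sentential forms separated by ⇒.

T ⇒ yTo   [T -> y T o]
yTo ⇒ yyToo   [T -> y T o]
yyToo ⇒ yyyTooo   [T -> y T o]
yyyTooo ⇒ yyyyToooo   [T -> y T o]
yyyyToooo ⇒ yyyyyTooooo   [T -> y T o]
yyyyyTooooo ⇒ yyyyyyToooooo   [T -> y T o]
yyyyyyToooooo ⇒ yyyyyyyTooooooo   [T -> y T o]
yyyyyyyTooooooo ⇒ yyyyyyyyToooooooo   [T -> y T o]
yyyyyyyyToooooooo ⇒ yyyyyyyyoooooooo   [T -> λ]

T ⇒ yTo ⇒ yyToo ⇒ yyyTooo ⇒ yyyyToooo ⇒ yyyyyTooooo ⇒ yyyyyyToooooo ⇒ yyyyyyyTooooooo ⇒ yyyyyyyyToooooooo ⇒ yyyyyyyyoooooooo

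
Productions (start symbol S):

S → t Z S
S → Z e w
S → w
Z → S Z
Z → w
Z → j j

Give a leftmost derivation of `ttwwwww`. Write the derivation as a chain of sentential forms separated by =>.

S => tZS => tSZS => ttZSZS => ttSZSZS => ttwZSZS => ttwwSZS => ttwwwZS => ttwwwwS => ttwwwww

S => tZS   [S → t Z S]
tZS => tSZS   [Z → S Z]
tSZS => ttZSZS   [S → t Z S]
ttZSZS => ttSZSZS   [Z → S Z]
ttSZSZS => ttwZSZS   [S → w]
ttwZSZS => ttwwSZS   [Z → w]
ttwwSZS => ttwwwZS   [S → w]
ttwwwZS => ttwwwwS   [Z → w]
ttwwwwS => ttwwwww   [S → w]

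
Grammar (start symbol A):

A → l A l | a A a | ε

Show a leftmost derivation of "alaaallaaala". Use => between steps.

A=>aAa=>alAla=>alaAala=>alaaAaala=>alaaaAaaala=>alaaalAlaaala=>alaaallaaala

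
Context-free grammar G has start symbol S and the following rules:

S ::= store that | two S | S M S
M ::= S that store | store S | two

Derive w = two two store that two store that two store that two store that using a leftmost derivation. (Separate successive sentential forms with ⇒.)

S ⇒ S M S ⇒ S M S M S ⇒ two S M S M S ⇒ two S M S M S M S ⇒ two two S M S M S M S ⇒ two two store that M S M S M S ⇒ two two store that two S M S M S ⇒ two two store that two store that M S M S ⇒ two two store that two store that two S M S ⇒ two two store that two store that two store that M S ⇒ two two store that two store that two store that two S ⇒ two two store that two store that two store that two store that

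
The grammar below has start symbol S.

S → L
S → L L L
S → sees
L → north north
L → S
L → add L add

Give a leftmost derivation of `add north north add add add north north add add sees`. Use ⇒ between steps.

S ⇒ L L L   [S → L L L]
L L L ⇒ add L add L L   [L → add L add]
add L add L L ⇒ add north north add L L   [L → north north]
add north north add L L ⇒ add north north add add L add L   [L → add L add]
add north north add add L add L ⇒ add north north add add add L add add L   [L → add L add]
add north north add add add L add add L ⇒ add north north add add add north north add add L   [L → north north]
add north north add add add north north add add L ⇒ add north north add add add north north add add S   [L → S]
add north north add add add north north add add S ⇒ add north north add add add north north add add sees   [S → sees]

S ⇒ L L L ⇒ add L add L L ⇒ add north north add L L ⇒ add north north add add L add L ⇒ add north north add add add L add add L ⇒ add north north add add add north north add add L ⇒ add north north add add add north north add add S ⇒ add north north add add add north north add add sees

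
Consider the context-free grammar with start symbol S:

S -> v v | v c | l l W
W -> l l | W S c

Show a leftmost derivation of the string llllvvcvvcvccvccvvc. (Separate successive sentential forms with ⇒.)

S ⇒ llW   [S -> l l W]
llW ⇒ llWSc   [W -> W S c]
llWSc ⇒ llWScSc   [W -> W S c]
llWScSc ⇒ llWScScSc   [W -> W S c]
llWScScSc ⇒ llWScScScSc   [W -> W S c]
llWScScScSc ⇒ llWScScScScSc   [W -> W S c]
llWScScScScSc ⇒ llllScScScScSc   [W -> l l]
llllScScScScSc ⇒ llllvvcScScScSc   [S -> v v]
llllvvcScScScSc ⇒ llllvvcvvcScScSc   [S -> v v]
llllvvcvvcScScSc ⇒ llllvvcvvcvccScSc   [S -> v c]
llllvvcvvcvccScSc ⇒ llllvvcvvcvccvccSc   [S -> v c]
llllvvcvvcvccvccSc ⇒ llllvvcvvcvccvccvvc   [S -> v v]

S ⇒ llW ⇒ llWSc ⇒ llWScSc ⇒ llWScScSc ⇒ llWScScScSc ⇒ llWScScScScSc ⇒ llllScScScScSc ⇒ llllvvcScScScSc ⇒ llllvvcvvcScScSc ⇒ llllvvcvvcvccScSc ⇒ llllvvcvvcvccvccSc ⇒ llllvvcvvcvccvccvvc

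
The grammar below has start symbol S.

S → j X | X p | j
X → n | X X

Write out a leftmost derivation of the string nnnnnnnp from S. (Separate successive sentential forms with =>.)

S => Xp   [S → X p]
Xp => XXp   [X → X X]
XXp => XXXp   [X → X X]
XXXp => XXXXp   [X → X X]
XXXXp => XXXXXp   [X → X X]
XXXXXp => XXXXXXp   [X → X X]
XXXXXXp => XXXXXXXp   [X → X X]
XXXXXXXp => nXXXXXXp   [X → n]
nXXXXXXp => nnXXXXXp   [X → n]
nnXXXXXp => nnnXXXXp   [X → n]
nnnXXXXp => nnnnXXXp   [X → n]
nnnnXXXp => nnnnnXXp   [X → n]
nnnnnXXp => nnnnnnXp   [X → n]
nnnnnnXp => nnnnnnnp   [X → n]

S => Xp => XXp => XXXp => XXXXp => XXXXXp => XXXXXXp => XXXXXXXp => nXXXXXXp => nnXXXXXp => nnnXXXXp => nnnnXXXp => nnnnnXXp => nnnnnnXp => nnnnnnnp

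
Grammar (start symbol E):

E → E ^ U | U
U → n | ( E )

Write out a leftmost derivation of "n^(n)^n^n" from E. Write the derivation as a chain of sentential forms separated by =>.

E=>E^U=>E^U^U=>E^U^U^U=>U^U^U^U=>n^U^U^U=>n^(E)^U^U=>n^(U)^U^U=>n^(n)^U^U=>n^(n)^n^U=>n^(n)^n^n

E => E^U   [E → E ^ U]
E^U => E^U^U   [E → E ^ U]
E^U^U => E^U^U^U   [E → E ^ U]
E^U^U^U => U^U^U^U   [E → U]
U^U^U^U => n^U^U^U   [U → n]
n^U^U^U => n^(E)^U^U   [U → ( E )]
n^(E)^U^U => n^(U)^U^U   [E → U]
n^(U)^U^U => n^(n)^U^U   [U → n]
n^(n)^U^U => n^(n)^n^U   [U → n]
n^(n)^n^U => n^(n)^n^n   [U → n]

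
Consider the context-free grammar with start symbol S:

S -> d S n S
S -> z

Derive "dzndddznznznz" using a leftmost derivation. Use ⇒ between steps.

S ⇒ dSnS   [S -> d S n S]
dSnS ⇒ dznS   [S -> z]
dznS ⇒ dzndSnS   [S -> d S n S]
dzndSnS ⇒ dznddSnSnS   [S -> d S n S]
dznddSnSnS ⇒ dzndddSnSnSnS   [S -> d S n S]
dzndddSnSnSnS ⇒ dzndddznSnSnS   [S -> z]
dzndddznSnSnS ⇒ dzndddznznSnS   [S -> z]
dzndddznznSnS ⇒ dzndddznznznS   [S -> z]
dzndddznznznS ⇒ dzndddznznznz   [S -> z]

S ⇒ dSnS ⇒ dznS ⇒ dzndSnS ⇒ dznddSnSnS ⇒ dzndddSnSnSnS ⇒ dzndddznSnSnS ⇒ dzndddznznSnS ⇒ dzndddznznznS ⇒ dzndddznznznz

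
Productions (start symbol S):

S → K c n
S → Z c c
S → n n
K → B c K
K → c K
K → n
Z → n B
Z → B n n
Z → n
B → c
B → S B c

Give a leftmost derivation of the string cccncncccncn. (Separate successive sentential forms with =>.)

S => Kcn   [S → K c n]
Kcn => BcKcn   [K → B c K]
BcKcn => ccKcn   [B → c]
ccKcn => ccBcKcn   [K → B c K]
ccBcKcn => ccSBccKcn   [B → S B c]
ccSBccKcn => ccKcnBccKcn   [S → K c n]
ccKcnBccKcn => cccKcnBccKcn   [K → c K]
cccKcnBccKcn => cccncnBccKcn   [K → n]
cccncnBccKcn => cccncncccKcn   [B → c]
cccncncccKcn => cccncncccncn   [K → n]

S => Kcn => BcKcn => ccKcn => ccBcKcn => ccSBccKcn => ccKcnBccKcn => cccKcnBccKcn => cccncnBccKcn => cccncncccKcn => cccncncccncn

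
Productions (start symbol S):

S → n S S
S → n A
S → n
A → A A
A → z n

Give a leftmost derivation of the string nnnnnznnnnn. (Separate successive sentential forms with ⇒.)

S ⇒ nSS ⇒ nnSSS ⇒ nnnSSSS ⇒ nnnnSSSSS ⇒ nnnnnASSSS ⇒ nnnnnznSSSS ⇒ nnnnnznnSSS ⇒ nnnnnznnnSS ⇒ nnnnnznnnnS ⇒ nnnnnznnnnn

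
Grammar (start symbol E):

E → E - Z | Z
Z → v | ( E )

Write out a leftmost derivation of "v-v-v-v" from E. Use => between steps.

E => E-Z => E-Z-Z => E-Z-Z-Z => Z-Z-Z-Z => v-Z-Z-Z => v-v-Z-Z => v-v-v-Z => v-v-v-v

E => E-Z   [E → E - Z]
E-Z => E-Z-Z   [E → E - Z]
E-Z-Z => E-Z-Z-Z   [E → E - Z]
E-Z-Z-Z => Z-Z-Z-Z   [E → Z]
Z-Z-Z-Z => v-Z-Z-Z   [Z → v]
v-Z-Z-Z => v-v-Z-Z   [Z → v]
v-v-Z-Z => v-v-v-Z   [Z → v]
v-v-v-Z => v-v-v-v   [Z → v]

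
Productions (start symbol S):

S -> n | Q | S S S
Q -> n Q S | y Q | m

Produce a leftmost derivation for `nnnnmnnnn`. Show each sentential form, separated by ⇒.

S⇒Q⇒nQS⇒nnQSS⇒nnnQSSS⇒nnnnQSSSS⇒nnnnmSSSS⇒nnnnmnSSS⇒nnnnmnnSS⇒nnnnmnnnS⇒nnnnmnnnn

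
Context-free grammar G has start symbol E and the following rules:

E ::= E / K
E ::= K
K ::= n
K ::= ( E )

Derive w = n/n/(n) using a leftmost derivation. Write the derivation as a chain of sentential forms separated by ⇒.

E ⇒ E/K   [E ::= E / K]
E/K ⇒ E/K/K   [E ::= E / K]
E/K/K ⇒ K/K/K   [E ::= K]
K/K/K ⇒ n/K/K   [K ::= n]
n/K/K ⇒ n/n/K   [K ::= n]
n/n/K ⇒ n/n/(E)   [K ::= ( E )]
n/n/(E) ⇒ n/n/(K)   [E ::= K]
n/n/(K) ⇒ n/n/(n)   [K ::= n]

E ⇒ E/K ⇒ E/K/K ⇒ K/K/K ⇒ n/K/K ⇒ n/n/K ⇒ n/n/(E) ⇒ n/n/(K) ⇒ n/n/(n)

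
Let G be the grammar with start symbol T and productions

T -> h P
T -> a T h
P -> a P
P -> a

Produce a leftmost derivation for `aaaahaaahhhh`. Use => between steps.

T => aTh => aaThh => aaaThhh => aaaaThhhh => aaaahPhhhh => aaaahaPhhhh => aaaahaaPhhhh => aaaahaaahhhh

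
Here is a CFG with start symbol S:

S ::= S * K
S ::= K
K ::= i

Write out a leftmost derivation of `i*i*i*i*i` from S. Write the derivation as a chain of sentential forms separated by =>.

S => S*K => S*K*K => S*K*K*K => S*K*K*K*K => K*K*K*K*K => i*K*K*K*K => i*i*K*K*K => i*i*i*K*K => i*i*i*i*K => i*i*i*i*i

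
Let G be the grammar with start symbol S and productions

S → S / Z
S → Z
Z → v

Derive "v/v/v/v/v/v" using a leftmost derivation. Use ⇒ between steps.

S ⇒ S/Z ⇒ S/Z/Z ⇒ S/Z/Z/Z ⇒ S/Z/Z/Z/Z ⇒ S/Z/Z/Z/Z/Z ⇒ Z/Z/Z/Z/Z/Z ⇒ v/Z/Z/Z/Z/Z ⇒ v/v/Z/Z/Z/Z ⇒ v/v/v/Z/Z/Z ⇒ v/v/v/v/Z/Z ⇒ v/v/v/v/v/Z ⇒ v/v/v/v/v/v

S ⇒ S/Z   [S → S / Z]
S/Z ⇒ S/Z/Z   [S → S / Z]
S/Z/Z ⇒ S/Z/Z/Z   [S → S / Z]
S/Z/Z/Z ⇒ S/Z/Z/Z/Z   [S → S / Z]
S/Z/Z/Z/Z ⇒ S/Z/Z/Z/Z/Z   [S → S / Z]
S/Z/Z/Z/Z/Z ⇒ Z/Z/Z/Z/Z/Z   [S → Z]
Z/Z/Z/Z/Z/Z ⇒ v/Z/Z/Z/Z/Z   [Z → v]
v/Z/Z/Z/Z/Z ⇒ v/v/Z/Z/Z/Z   [Z → v]
v/v/Z/Z/Z/Z ⇒ v/v/v/Z/Z/Z   [Z → v]
v/v/v/Z/Z/Z ⇒ v/v/v/v/Z/Z   [Z → v]
v/v/v/v/Z/Z ⇒ v/v/v/v/v/Z   [Z → v]
v/v/v/v/v/Z ⇒ v/v/v/v/v/v   [Z → v]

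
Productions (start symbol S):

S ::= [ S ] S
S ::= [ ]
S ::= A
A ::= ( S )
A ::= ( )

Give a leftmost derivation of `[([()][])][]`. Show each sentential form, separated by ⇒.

S⇒[S]S⇒[A]S⇒[(S)]S⇒[([S]S)]S⇒[([A]S)]S⇒[([()]S)]S⇒[([()][])]S⇒[([()][])][]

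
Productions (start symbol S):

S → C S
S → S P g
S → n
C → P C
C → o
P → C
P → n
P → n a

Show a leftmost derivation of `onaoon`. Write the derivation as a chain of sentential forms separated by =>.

S => CS => oS => oCS => oPCS => oCCS => oPCCS => onaCCS => onaoCS => onaooS => onaoon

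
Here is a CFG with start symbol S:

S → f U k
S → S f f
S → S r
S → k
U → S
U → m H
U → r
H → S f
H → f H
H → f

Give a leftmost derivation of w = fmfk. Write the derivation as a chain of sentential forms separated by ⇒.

S ⇒ fUk   [S → f U k]
fUk ⇒ fmHk   [U → m H]
fmHk ⇒ fmfk   [H → f]

S⇒fUk⇒fmHk⇒fmfk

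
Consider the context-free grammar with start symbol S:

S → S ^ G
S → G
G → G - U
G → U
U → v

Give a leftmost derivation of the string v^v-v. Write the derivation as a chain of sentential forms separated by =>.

S => S^G   [S → S ^ G]
S^G => G^G   [S → G]
G^G => U^G   [G → U]
U^G => v^G   [U → v]
v^G => v^G-U   [G → G - U]
v^G-U => v^U-U   [G → U]
v^U-U => v^v-U   [U → v]
v^v-U => v^v-v   [U → v]

S => S^G => G^G => U^G => v^G => v^G-U => v^U-U => v^v-U => v^v-v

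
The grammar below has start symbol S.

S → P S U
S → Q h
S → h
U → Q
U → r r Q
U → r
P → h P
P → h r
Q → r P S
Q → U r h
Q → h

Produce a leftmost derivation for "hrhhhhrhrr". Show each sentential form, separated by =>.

S => PSU   [S → P S U]
PSU => hrSU   [P → h r]
hrSU => hrPSUU   [S → P S U]
hrPSUU => hrhPSUU   [P → h P]
hrhPSUU => hrhhPSUU   [P → h P]
hrhhPSUU => hrhhhPSUU   [P → h P]
hrhhhPSUU => hrhhhhrSUU   [P → h r]
hrhhhhrSUU => hrhhhhrhUU   [S → h]
hrhhhhrhUU => hrhhhhrhrU   [U → r]
hrhhhhrhrU => hrhhhhrhrr   [U → r]

S => PSU => hrSU => hrPSUU => hrhPSUU => hrhhPSUU => hrhhhPSUU => hrhhhhrSUU => hrhhhhrhUU => hrhhhhrhrU => hrhhhhrhrr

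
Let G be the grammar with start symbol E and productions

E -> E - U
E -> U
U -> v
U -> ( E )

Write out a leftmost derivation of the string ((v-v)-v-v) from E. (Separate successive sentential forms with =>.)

E => U   [E -> U]
U => (E)   [U -> ( E )]
(E) => (E-U)   [E -> E - U]
(E-U) => (E-U-U)   [E -> E - U]
(E-U-U) => (U-U-U)   [E -> U]
(U-U-U) => ((E)-U-U)   [U -> ( E )]
((E)-U-U) => ((E-U)-U-U)   [E -> E - U]
((E-U)-U-U) => ((U-U)-U-U)   [E -> U]
((U-U)-U-U) => ((v-U)-U-U)   [U -> v]
((v-U)-U-U) => ((v-v)-U-U)   [U -> v]
((v-v)-U-U) => ((v-v)-v-U)   [U -> v]
((v-v)-v-U) => ((v-v)-v-v)   [U -> v]

E => U => (E) => (E-U) => (E-U-U) => (U-U-U) => ((E)-U-U) => ((E-U)-U-U) => ((U-U)-U-U) => ((v-U)-U-U) => ((v-v)-U-U) => ((v-v)-v-U) => ((v-v)-v-v)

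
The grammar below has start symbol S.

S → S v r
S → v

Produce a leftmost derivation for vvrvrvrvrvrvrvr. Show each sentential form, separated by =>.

S => Svr => Svrvr => Svrvrvr => Svrvrvrvr => Svrvrvrvrvr => Svrvrvrvrvrvr => Svrvrvrvrvrvrvr => vvrvrvrvrvrvrvr

S => Svr   [S → S v r]
Svr => Svrvr   [S → S v r]
Svrvr => Svrvrvr   [S → S v r]
Svrvrvr => Svrvrvrvr   [S → S v r]
Svrvrvrvr => Svrvrvrvrvr   [S → S v r]
Svrvrvrvrvr => Svrvrvrvrvrvr   [S → S v r]
Svrvrvrvrvrvr => Svrvrvrvrvrvrvr   [S → S v r]
Svrvrvrvrvrvrvr => vvrvrvrvrvrvrvr   [S → v]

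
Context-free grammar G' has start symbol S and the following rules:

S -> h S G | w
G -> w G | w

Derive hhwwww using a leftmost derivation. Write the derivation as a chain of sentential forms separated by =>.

S=>hSG=>hhSGG=>hhwGG=>hhwwG=>hhwwwG=>hhwwww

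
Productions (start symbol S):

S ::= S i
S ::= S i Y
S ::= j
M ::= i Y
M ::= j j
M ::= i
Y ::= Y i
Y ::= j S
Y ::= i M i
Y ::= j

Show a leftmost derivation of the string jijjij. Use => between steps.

S => SiY => jiY => jijS => jijSiY => jijjiY => jijjij

S => SiY   [S ::= S i Y]
SiY => jiY   [S ::= j]
jiY => jijS   [Y ::= j S]
jijS => jijSiY   [S ::= S i Y]
jijSiY => jijjiY   [S ::= j]
jijjiY => jijjij   [Y ::= j]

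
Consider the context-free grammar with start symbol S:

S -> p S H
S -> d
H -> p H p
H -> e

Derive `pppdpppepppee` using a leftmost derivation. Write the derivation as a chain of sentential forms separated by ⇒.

S ⇒ pSH ⇒ ppSHH ⇒ pppSHHH ⇒ pppdHHH ⇒ pppdpHpHH ⇒ pppdppHppHH ⇒ pppdpppHpppHH ⇒ pppdpppepppHH ⇒ pppdpppepppeH ⇒ pppdpppepppee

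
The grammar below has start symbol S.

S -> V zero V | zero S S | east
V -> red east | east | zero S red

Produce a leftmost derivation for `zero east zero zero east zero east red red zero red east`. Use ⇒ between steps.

S ⇒ V zero V ⇒ zero S red zero V ⇒ zero V zero V red zero V ⇒ zero east zero V red zero V ⇒ zero east zero zero S red red zero V ⇒ zero east zero zero V zero V red red zero V ⇒ zero east zero zero east zero V red red zero V ⇒ zero east zero zero east zero east red red zero V ⇒ zero east zero zero east zero east red red zero red east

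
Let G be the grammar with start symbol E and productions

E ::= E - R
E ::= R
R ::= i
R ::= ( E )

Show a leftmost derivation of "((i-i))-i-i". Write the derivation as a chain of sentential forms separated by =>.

E => E-R   [E ::= E - R]
E-R => E-R-R   [E ::= E - R]
E-R-R => R-R-R   [E ::= R]
R-R-R => (E)-R-R   [R ::= ( E )]
(E)-R-R => (R)-R-R   [E ::= R]
(R)-R-R => ((E))-R-R   [R ::= ( E )]
((E))-R-R => ((E-R))-R-R   [E ::= E - R]
((E-R))-R-R => ((R-R))-R-R   [E ::= R]
((R-R))-R-R => ((i-R))-R-R   [R ::= i]
((i-R))-R-R => ((i-i))-R-R   [R ::= i]
((i-i))-R-R => ((i-i))-i-R   [R ::= i]
((i-i))-i-R => ((i-i))-i-i   [R ::= i]

E => E-R => E-R-R => R-R-R => (E)-R-R => (R)-R-R => ((E))-R-R => ((E-R))-R-R => ((R-R))-R-R => ((i-R))-R-R => ((i-i))-R-R => ((i-i))-i-R => ((i-i))-i-i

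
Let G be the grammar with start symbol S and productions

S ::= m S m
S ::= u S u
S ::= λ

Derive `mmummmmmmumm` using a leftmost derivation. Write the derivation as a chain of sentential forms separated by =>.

S=>mSm=>mmSmm=>mmuSumm=>mmumSmumm=>mmummSmmumm=>mmummmSmmmumm=>mmummmmmmumm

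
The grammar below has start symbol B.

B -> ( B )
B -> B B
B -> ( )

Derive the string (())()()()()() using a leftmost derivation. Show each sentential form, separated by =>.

B => BB   [B -> B B]
BB => BBB   [B -> B B]
BBB => BBBB   [B -> B B]
BBBB => BBBBB   [B -> B B]
BBBBB => BBBBBB   [B -> B B]
BBBBBB => (B)BBBBB   [B -> ( B )]
(B)BBBBB => (())BBBBB   [B -> ( )]
(())BBBBB => (())()BBBB   [B -> ( )]
(())()BBBB => (())()()BBB   [B -> ( )]
(())()()BBB => (())()()()BB   [B -> ( )]
(())()()()BB => (())()()()()B   [B -> ( )]
(())()()()()B => (())()()()()()   [B -> ( )]

B => BB => BBB => BBBB => BBBBB => BBBBBB => (B)BBBBB => (())BBBBB => (())()BBBB => (())()()BBB => (())()()()BB => (())()()()()B => (())()()()()()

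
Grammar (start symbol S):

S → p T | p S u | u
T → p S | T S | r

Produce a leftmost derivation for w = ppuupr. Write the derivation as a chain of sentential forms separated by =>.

S => pT => pTS => pTSS => ppSSS => ppuSS => ppuuS => ppuupT => ppuupr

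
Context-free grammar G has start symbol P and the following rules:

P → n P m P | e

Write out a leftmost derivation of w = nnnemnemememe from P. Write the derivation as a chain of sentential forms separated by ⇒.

P ⇒ nPmP   [P → n P m P]
nPmP ⇒ nnPmPmP   [P → n P m P]
nnPmPmP ⇒ nnnPmPmPmP   [P → n P m P]
nnnPmPmPmP ⇒ nnnemPmPmP   [P → e]
nnnemPmPmP ⇒ nnnemnPmPmPmP   [P → n P m P]
nnnemnPmPmPmP ⇒ nnnemnemPmPmP   [P → e]
nnnemnemPmPmP ⇒ nnnemnememPmP   [P → e]
nnnemnememPmP ⇒ nnnemnemememP   [P → e]
nnnemnemememP ⇒ nnnemnemememe   [P → e]

P ⇒ nPmP ⇒ nnPmPmP ⇒ nnnPmPmPmP ⇒ nnnemPmPmP ⇒ nnnemnPmPmPmP ⇒ nnnemnemPmPmP ⇒ nnnemnememPmP ⇒ nnnemnemememP ⇒ nnnemnemememe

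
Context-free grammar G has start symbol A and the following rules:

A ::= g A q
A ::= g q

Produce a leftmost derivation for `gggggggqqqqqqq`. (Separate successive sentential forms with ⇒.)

A ⇒ gAq   [A ::= g A q]
gAq ⇒ ggAqq   [A ::= g A q]
ggAqq ⇒ gggAqqq   [A ::= g A q]
gggAqqq ⇒ ggggAqqqq   [A ::= g A q]
ggggAqqqq ⇒ gggggAqqqqq   [A ::= g A q]
gggggAqqqqq ⇒ ggggggAqqqqqq   [A ::= g A q]
ggggggAqqqqqq ⇒ gggggggqqqqqqq   [A ::= g q]

A ⇒ gAq ⇒ ggAqq ⇒ gggAqqq ⇒ ggggAqqqq ⇒ gggggAqqqqq ⇒ ggggggAqqqqqq ⇒ gggggggqqqqqqq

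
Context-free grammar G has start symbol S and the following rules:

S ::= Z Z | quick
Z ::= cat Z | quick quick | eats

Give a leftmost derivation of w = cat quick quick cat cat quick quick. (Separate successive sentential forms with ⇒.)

S ⇒ Z Z ⇒ cat Z Z ⇒ cat quick quick Z ⇒ cat quick quick cat Z ⇒ cat quick quick cat cat Z ⇒ cat quick quick cat cat quick quick

S ⇒ Z Z   [S ::= Z Z]
Z Z ⇒ cat Z Z   [Z ::= cat Z]
cat Z Z ⇒ cat quick quick Z   [Z ::= quick quick]
cat quick quick Z ⇒ cat quick quick cat Z   [Z ::= cat Z]
cat quick quick cat Z ⇒ cat quick quick cat cat Z   [Z ::= cat Z]
cat quick quick cat cat Z ⇒ cat quick quick cat cat quick quick   [Z ::= quick quick]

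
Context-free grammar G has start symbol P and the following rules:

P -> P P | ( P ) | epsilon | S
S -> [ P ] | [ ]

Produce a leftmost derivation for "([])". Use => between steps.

P => PP   [P -> P P]
PP => (P)P   [P -> ( P )]
(P)P => (PP)P   [P -> P P]
(PP)P => (PPP)P   [P -> P P]
(PPP)P => (SPP)P   [P -> S]
(SPP)P => ([]PP)P   [S -> [ ]]
([]PP)P => ([]P)P   [P -> epsilon]
([]P)P => ([])P   [P -> epsilon]
([])P => ([])   [P -> epsilon]

P=>PP=>(P)P=>(PP)P=>(PPP)P=>(SPP)P=>([]PP)P=>([]P)P=>([])P=>([])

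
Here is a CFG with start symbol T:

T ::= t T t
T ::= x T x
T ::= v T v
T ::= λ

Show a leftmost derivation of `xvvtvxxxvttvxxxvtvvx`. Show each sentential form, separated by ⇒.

T ⇒ xTx ⇒ xvTvx ⇒ xvvTvvx ⇒ xvvtTtvvx ⇒ xvvtvTvtvvx ⇒ xvvtvxTxvtvvx ⇒ xvvtvxxTxxvtvvx ⇒ xvvtvxxxTxxxvtvvx ⇒ xvvtvxxxvTvxxxvtvvx ⇒ xvvtvxxxvtTtvxxxvtvvx ⇒ xvvtvxxxvttvxxxvtvvx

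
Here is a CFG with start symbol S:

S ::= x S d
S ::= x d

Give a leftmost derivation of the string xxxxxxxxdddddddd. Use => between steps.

S => xSd   [S ::= x S d]
xSd => xxSdd   [S ::= x S d]
xxSdd => xxxSddd   [S ::= x S d]
xxxSddd => xxxxSdddd   [S ::= x S d]
xxxxSdddd => xxxxxSddddd   [S ::= x S d]
xxxxxSddddd => xxxxxxSdddddd   [S ::= x S d]
xxxxxxSdddddd => xxxxxxxSddddddd   [S ::= x S d]
xxxxxxxSddddddd => xxxxxxxxdddddddd   [S ::= x d]

S => xSd => xxSdd => xxxSddd => xxxxSdddd => xxxxxSddddd => xxxxxxSdddddd => xxxxxxxSddddddd => xxxxxxxxdddddddd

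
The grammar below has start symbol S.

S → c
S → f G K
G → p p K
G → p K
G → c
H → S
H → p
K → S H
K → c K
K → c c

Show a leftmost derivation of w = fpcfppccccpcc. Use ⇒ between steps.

S⇒fGK⇒fpKK⇒fpcKK⇒fpcSHK⇒fpcfGKHK⇒fpcfppKKHK⇒fpcfppccKHK⇒fpcfppccccHK⇒fpcfppccccpK⇒fpcfppccccpcc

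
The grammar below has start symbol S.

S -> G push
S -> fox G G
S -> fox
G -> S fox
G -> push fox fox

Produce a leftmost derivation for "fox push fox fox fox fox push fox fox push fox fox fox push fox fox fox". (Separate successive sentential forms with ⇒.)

S ⇒ fox G G ⇒ fox push fox fox G ⇒ fox push fox fox S fox ⇒ fox push fox fox fox G G fox ⇒ fox push fox fox fox S fox G fox ⇒ fox push fox fox fox fox G G fox G fox ⇒ fox push fox fox fox fox push fox fox G fox G fox ⇒ fox push fox fox fox fox push fox fox push fox fox fox G fox ⇒ fox push fox fox fox fox push fox fox push fox fox fox push fox fox fox

S ⇒ fox G G   [S -> fox G G]
fox G G ⇒ fox push fox fox G   [G -> push fox fox]
fox push fox fox G ⇒ fox push fox fox S fox   [G -> S fox]
fox push fox fox S fox ⇒ fox push fox fox fox G G fox   [S -> fox G G]
fox push fox fox fox G G fox ⇒ fox push fox fox fox S fox G fox   [G -> S fox]
fox push fox fox fox S fox G fox ⇒ fox push fox fox fox fox G G fox G fox   [S -> fox G G]
fox push fox fox fox fox G G fox G fox ⇒ fox push fox fox fox fox push fox fox G fox G fox   [G -> push fox fox]
fox push fox fox fox fox push fox fox G fox G fox ⇒ fox push fox fox fox fox push fox fox push fox fox fox G fox   [G -> push fox fox]
fox push fox fox fox fox push fox fox push fox fox fox G fox ⇒ fox push fox fox fox fox push fox fox push fox fox fox push fox fox fox   [G -> push fox fox]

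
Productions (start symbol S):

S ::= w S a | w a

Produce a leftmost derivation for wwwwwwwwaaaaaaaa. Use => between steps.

S => wSa   [S ::= w S a]
wSa => wwSaa   [S ::= w S a]
wwSaa => wwwSaaa   [S ::= w S a]
wwwSaaa => wwwwSaaaa   [S ::= w S a]
wwwwSaaaa => wwwwwSaaaaa   [S ::= w S a]
wwwwwSaaaaa => wwwwwwSaaaaaa   [S ::= w S a]
wwwwwwSaaaaaa => wwwwwwwSaaaaaaa   [S ::= w S a]
wwwwwwwSaaaaaaa => wwwwwwwwaaaaaaaa   [S ::= w a]

S => wSa => wwSaa => wwwSaaa => wwwwSaaaa => wwwwwSaaaaa => wwwwwwSaaaaaa => wwwwwwwSaaaaaaa => wwwwwwwwaaaaaaaa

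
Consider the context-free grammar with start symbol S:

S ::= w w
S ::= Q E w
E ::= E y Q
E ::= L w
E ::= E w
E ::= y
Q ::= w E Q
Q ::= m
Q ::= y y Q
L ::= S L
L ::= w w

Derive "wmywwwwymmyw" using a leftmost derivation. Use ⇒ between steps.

S ⇒ QEw ⇒ wEQEw ⇒ wEyQQEw ⇒ wLwyQQEw ⇒ wSLwyQQEw ⇒ wQEwLwyQQEw ⇒ wmEwLwyQQEw ⇒ wmywLwyQQEw ⇒ wmywwwwyQQEw ⇒ wmywwwwymQEw ⇒ wmywwwwymmEw ⇒ wmywwwwymmyw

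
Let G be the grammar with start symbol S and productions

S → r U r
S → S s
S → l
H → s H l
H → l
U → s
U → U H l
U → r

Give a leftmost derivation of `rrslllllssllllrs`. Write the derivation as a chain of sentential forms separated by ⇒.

S ⇒ Ss ⇒ rUrs ⇒ rUHlrs ⇒ rUHlHlrs ⇒ rUHlHlHlrs ⇒ rrHlHlHlrs ⇒ rrsHllHlHlrs ⇒ rrslllHlHlrs ⇒ rrslllllHlrs ⇒ rrslllllsHllrs ⇒ rrslllllssHlllrs ⇒ rrslllllssllllrs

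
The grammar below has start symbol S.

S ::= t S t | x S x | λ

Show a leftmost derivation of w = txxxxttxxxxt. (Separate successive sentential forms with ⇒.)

S ⇒ tSt   [S ::= t S t]
tSt ⇒ txSxt   [S ::= x S x]
txSxt ⇒ txxSxxt   [S ::= x S x]
txxSxxt ⇒ txxxSxxxt   [S ::= x S x]
txxxSxxxt ⇒ txxxxSxxxxt   [S ::= x S x]
txxxxSxxxxt ⇒ txxxxtStxxxxt   [S ::= t S t]
txxxxtStxxxxt ⇒ txxxxttxxxxt   [S ::= λ]

S⇒tSt⇒txSxt⇒txxSxxt⇒txxxSxxxt⇒txxxxSxxxxt⇒txxxxtStxxxxt⇒txxxxttxxxxt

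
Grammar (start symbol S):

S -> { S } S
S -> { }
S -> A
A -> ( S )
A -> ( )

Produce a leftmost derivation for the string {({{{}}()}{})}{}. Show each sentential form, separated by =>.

S=>{S}S=>{A}S=>{(S)}S=>{({S}S)}S=>{({{S}S}S)}S=>{({{{}}S}S)}S=>{({{{}}A}S)}S=>{({{{}}()}S)}S=>{({{{}}()}{})}S=>{({{{}}()}{})}{}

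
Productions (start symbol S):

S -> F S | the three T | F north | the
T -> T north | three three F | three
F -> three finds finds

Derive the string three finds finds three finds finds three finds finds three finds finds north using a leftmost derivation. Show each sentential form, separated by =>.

S => F S => three finds finds S => three finds finds F S => three finds finds three finds finds S => three finds finds three finds finds F S => three finds finds three finds finds three finds finds S => three finds finds three finds finds three finds finds F north => three finds finds three finds finds three finds finds three finds finds north

S => F S   [S -> F S]
F S => three finds finds S   [F -> three finds finds]
three finds finds S => three finds finds F S   [S -> F S]
three finds finds F S => three finds finds three finds finds S   [F -> three finds finds]
three finds finds three finds finds S => three finds finds three finds finds F S   [S -> F S]
three finds finds three finds finds F S => three finds finds three finds finds three finds finds S   [F -> three finds finds]
three finds finds three finds finds three finds finds S => three finds finds three finds finds three finds finds F north   [S -> F north]
three finds finds three finds finds three finds finds F north => three finds finds three finds finds three finds finds three finds finds north   [F -> three finds finds]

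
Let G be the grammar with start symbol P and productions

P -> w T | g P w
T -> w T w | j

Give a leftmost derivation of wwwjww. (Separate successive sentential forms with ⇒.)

P⇒wT⇒wwTw⇒wwwTww⇒wwwjww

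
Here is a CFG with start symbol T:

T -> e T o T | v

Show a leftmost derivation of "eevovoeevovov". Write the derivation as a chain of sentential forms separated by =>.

T => eToT => eeToToT => eevoToT => eevovoT => eevovoeToT => eevovoeeToToT => eevovoeevoToT => eevovoeevovoT => eevovoeevovov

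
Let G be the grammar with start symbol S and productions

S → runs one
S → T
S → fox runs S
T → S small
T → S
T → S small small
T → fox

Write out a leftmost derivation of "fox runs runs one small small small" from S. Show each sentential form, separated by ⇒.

S ⇒ T   [S → T]
T ⇒ S small small   [T → S small small]
S small small ⇒ T small small   [S → T]
T small small ⇒ S small small small   [T → S small]
S small small small ⇒ fox runs S small small small   [S → fox runs S]
fox runs S small small small ⇒ fox runs runs one small small small   [S → runs one]

S ⇒ T ⇒ S small small ⇒ T small small ⇒ S small small small ⇒ fox runs S small small small ⇒ fox runs runs one small small small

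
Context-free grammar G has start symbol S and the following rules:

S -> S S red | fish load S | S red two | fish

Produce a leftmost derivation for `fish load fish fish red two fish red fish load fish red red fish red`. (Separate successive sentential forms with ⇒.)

S ⇒ S S red ⇒ fish load S S red ⇒ fish load S S red S red ⇒ fish load fish S red S red ⇒ fish load fish S S red red S red ⇒ fish load fish S S red S red red S red ⇒ fish load fish S red two S red S red red S red ⇒ fish load fish fish red two S red S red red S red ⇒ fish load fish fish red two fish red S red red S red ⇒ fish load fish fish red two fish red fish load S red red S red ⇒ fish load fish fish red two fish red fish load fish red red S red ⇒ fish load fish fish red two fish red fish load fish red red fish red

S ⇒ S S red   [S -> S S red]
S S red ⇒ fish load S S red   [S -> fish load S]
fish load S S red ⇒ fish load S S red S red   [S -> S S red]
fish load S S red S red ⇒ fish load fish S red S red   [S -> fish]
fish load fish S red S red ⇒ fish load fish S S red red S red   [S -> S S red]
fish load fish S S red red S red ⇒ fish load fish S S red S red red S red   [S -> S S red]
fish load fish S S red S red red S red ⇒ fish load fish S red two S red S red red S red   [S -> S red two]
fish load fish S red two S red S red red S red ⇒ fish load fish fish red two S red S red red S red   [S -> fish]
fish load fish fish red two S red S red red S red ⇒ fish load fish fish red two fish red S red red S red   [S -> fish]
fish load fish fish red two fish red S red red S red ⇒ fish load fish fish red two fish red fish load S red red S red   [S -> fish load S]
fish load fish fish red two fish red fish load S red red S red ⇒ fish load fish fish red two fish red fish load fish red red S red   [S -> fish]
fish load fish fish red two fish red fish load fish red red S red ⇒ fish load fish fish red two fish red fish load fish red red fish red   [S -> fish]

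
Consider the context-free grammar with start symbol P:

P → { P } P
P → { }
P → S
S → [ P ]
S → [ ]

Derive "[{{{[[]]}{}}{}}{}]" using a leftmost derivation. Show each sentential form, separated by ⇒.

P ⇒ S   [P → S]
S ⇒ [P]   [S → [ P ]]
[P] ⇒ [{P}P]   [P → { P } P]
[{P}P] ⇒ [{{P}P}P]   [P → { P } P]
[{{P}P}P] ⇒ [{{{P}P}P}P]   [P → { P } P]
[{{{P}P}P}P] ⇒ [{{{S}P}P}P]   [P → S]
[{{{S}P}P}P] ⇒ [{{{[P]}P}P}P]   [S → [ P ]]
[{{{[P]}P}P}P] ⇒ [{{{[S]}P}P}P]   [P → S]
[{{{[S]}P}P}P] ⇒ [{{{[[]]}P}P}P]   [S → [ ]]
[{{{[[]]}P}P}P] ⇒ [{{{[[]]}{}}P}P]   [P → { }]
[{{{[[]]}{}}P}P] ⇒ [{{{[[]]}{}}{}}P]   [P → { }]
[{{{[[]]}{}}{}}P] ⇒ [{{{[[]]}{}}{}}{}]   [P → { }]

P⇒S⇒[P]⇒[{P}P]⇒[{{P}P}P]⇒[{{{P}P}P}P]⇒[{{{S}P}P}P]⇒[{{{[P]}P}P}P]⇒[{{{[S]}P}P}P]⇒[{{{[[]]}P}P}P]⇒[{{{[[]]}{}}P}P]⇒[{{{[[]]}{}}{}}P]⇒[{{{[[]]}{}}{}}{}]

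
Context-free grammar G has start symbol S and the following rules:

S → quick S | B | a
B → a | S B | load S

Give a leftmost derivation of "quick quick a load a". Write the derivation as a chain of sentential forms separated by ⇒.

S ⇒ quick S   [S → quick S]
quick S ⇒ quick quick S   [S → quick S]
quick quick S ⇒ quick quick B   [S → B]
quick quick B ⇒ quick quick S B   [B → S B]
quick quick S B ⇒ quick quick a B   [S → a]
quick quick a B ⇒ quick quick a load S   [B → load S]
quick quick a load S ⇒ quick quick a load a   [S → a]

S ⇒ quick S ⇒ quick quick S ⇒ quick quick B ⇒ quick quick S B ⇒ quick quick a B ⇒ quick quick a load S ⇒ quick quick a load a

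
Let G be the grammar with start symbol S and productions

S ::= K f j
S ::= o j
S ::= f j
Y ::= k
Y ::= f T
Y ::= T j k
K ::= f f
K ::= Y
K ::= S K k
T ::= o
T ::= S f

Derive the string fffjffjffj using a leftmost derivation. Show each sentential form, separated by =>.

S => Kfj   [S ::= K f j]
Kfj => Yfj   [K ::= Y]
Yfj => fTfj   [Y ::= f T]
fTfj => fSffj   [T ::= S f]
fSffj => fKfjffj   [S ::= K f j]
fKfjffj => fYfjffj   [K ::= Y]
fYfjffj => ffTfjffj   [Y ::= f T]
ffTfjffj => ffSffjffj   [T ::= S f]
ffSffjffj => fffjffjffj   [S ::= f j]

S => Kfj => Yfj => fTfj => fSffj => fKfjffj => fYfjffj => ffTfjffj => ffSffjffj => fffjffjffj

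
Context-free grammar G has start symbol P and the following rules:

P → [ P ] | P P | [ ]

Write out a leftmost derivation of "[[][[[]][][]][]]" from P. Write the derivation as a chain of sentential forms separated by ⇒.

P ⇒ [P]   [P → [ P ]]
[P] ⇒ [PP]   [P → P P]
[PP] ⇒ [[]P]   [P → [ ]]
[[]P] ⇒ [[]PP]   [P → P P]
[[]PP] ⇒ [[][P]P]   [P → [ P ]]
[[][P]P] ⇒ [[][PP]P]   [P → P P]
[[][PP]P] ⇒ [[][PPP]P]   [P → P P]
[[][PPP]P] ⇒ [[][[P]PP]P]   [P → [ P ]]
[[][[P]PP]P] ⇒ [[][[[]]PP]P]   [P → [ ]]
[[][[[]]PP]P] ⇒ [[][[[]][]P]P]   [P → [ ]]
[[][[[]][]P]P] ⇒ [[][[[]][][]]P]   [P → [ ]]
[[][[[]][][]]P] ⇒ [[][[[]][][]][]]   [P → [ ]]

P ⇒ [P] ⇒ [PP] ⇒ [[]P] ⇒ [[]PP] ⇒ [[][P]P] ⇒ [[][PP]P] ⇒ [[][PPP]P] ⇒ [[][[P]PP]P] ⇒ [[][[[]]PP]P] ⇒ [[][[[]][]P]P] ⇒ [[][[[]][][]]P] ⇒ [[][[[]][][]][]]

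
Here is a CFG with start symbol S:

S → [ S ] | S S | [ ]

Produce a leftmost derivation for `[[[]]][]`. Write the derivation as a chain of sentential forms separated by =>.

S => SS => [S]S => [[S]]S => [[[]]]S => [[[]]][]

S => SS   [S → S S]
SS => [S]S   [S → [ S ]]
[S]S => [[S]]S   [S → [ S ]]
[[S]]S => [[[]]]S   [S → [ ]]
[[[]]]S => [[[]]][]   [S → [ ]]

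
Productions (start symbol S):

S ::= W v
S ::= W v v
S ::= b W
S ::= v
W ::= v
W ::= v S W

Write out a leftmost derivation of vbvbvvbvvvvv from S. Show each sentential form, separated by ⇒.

S⇒Wvv⇒vSWvv⇒vbWWvv⇒vbvSWWvv⇒vbvbWWWvv⇒vbvbvWWvv⇒vbvbvvSWWvv⇒vbvbvvbWWWvv⇒vbvbvvbvWWvv⇒vbvbvvbvvWvv⇒vbvbvvbvvvvv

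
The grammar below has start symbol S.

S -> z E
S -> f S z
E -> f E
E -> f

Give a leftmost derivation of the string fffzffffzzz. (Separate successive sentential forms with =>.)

S => fSz => ffSzz => fffSzzz => fffzEzzz => fffzfEzzz => fffzffEzzz => fffzfffEzzz => fffzffffzzz

S => fSz   [S -> f S z]
fSz => ffSzz   [S -> f S z]
ffSzz => fffSzzz   [S -> f S z]
fffSzzz => fffzEzzz   [S -> z E]
fffzEzzz => fffzfEzzz   [E -> f E]
fffzfEzzz => fffzffEzzz   [E -> f E]
fffzffEzzz => fffzfffEzzz   [E -> f E]
fffzfffEzzz => fffzffffzzz   [E -> f]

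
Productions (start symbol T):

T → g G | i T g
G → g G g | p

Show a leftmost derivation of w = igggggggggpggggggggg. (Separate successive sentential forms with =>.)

T=>iTg=>igGg=>iggGgg=>igggGggg=>iggggGgggg=>igggggGggggg=>iggggggGgggggg=>igggggggGggggggg=>iggggggggGgggggggg=>igggggggggGggggggggg=>igggggggggpggggggggg

T => iTg   [T → i T g]
iTg => igGg   [T → g G]
igGg => iggGgg   [G → g G g]
iggGgg => igggGggg   [G → g G g]
igggGggg => iggggGgggg   [G → g G g]
iggggGgggg => igggggGggggg   [G → g G g]
igggggGggggg => iggggggGgggggg   [G → g G g]
iggggggGgggggg => igggggggGggggggg   [G → g G g]
igggggggGggggggg => iggggggggGgggggggg   [G → g G g]
iggggggggGgggggggg => igggggggggGggggggggg   [G → g G g]
igggggggggGggggggggg => igggggggggpggggggggg   [G → p]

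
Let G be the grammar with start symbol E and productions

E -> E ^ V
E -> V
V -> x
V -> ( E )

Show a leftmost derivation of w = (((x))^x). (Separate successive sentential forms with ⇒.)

E ⇒ V   [E -> V]
V ⇒ (E)   [V -> ( E )]
(E) ⇒ (E^V)   [E -> E ^ V]
(E^V) ⇒ (V^V)   [E -> V]
(V^V) ⇒ ((E)^V)   [V -> ( E )]
((E)^V) ⇒ ((V)^V)   [E -> V]
((V)^V) ⇒ (((E))^V)   [V -> ( E )]
(((E))^V) ⇒ (((V))^V)   [E -> V]
(((V))^V) ⇒ (((x))^V)   [V -> x]
(((x))^V) ⇒ (((x))^x)   [V -> x]

E ⇒ V ⇒ (E) ⇒ (E^V) ⇒ (V^V) ⇒ ((E)^V) ⇒ ((V)^V) ⇒ (((E))^V) ⇒ (((V))^V) ⇒ (((x))^V) ⇒ (((x))^x)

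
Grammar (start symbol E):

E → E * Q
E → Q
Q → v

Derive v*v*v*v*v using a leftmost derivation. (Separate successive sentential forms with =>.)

E => E*Q => E*Q*Q => E*Q*Q*Q => E*Q*Q*Q*Q => Q*Q*Q*Q*Q => v*Q*Q*Q*Q => v*v*Q*Q*Q => v*v*v*Q*Q => v*v*v*v*Q => v*v*v*v*v

E => E*Q   [E → E * Q]
E*Q => E*Q*Q   [E → E * Q]
E*Q*Q => E*Q*Q*Q   [E → E * Q]
E*Q*Q*Q => E*Q*Q*Q*Q   [E → E * Q]
E*Q*Q*Q*Q => Q*Q*Q*Q*Q   [E → Q]
Q*Q*Q*Q*Q => v*Q*Q*Q*Q   [Q → v]
v*Q*Q*Q*Q => v*v*Q*Q*Q   [Q → v]
v*v*Q*Q*Q => v*v*v*Q*Q   [Q → v]
v*v*v*Q*Q => v*v*v*v*Q   [Q → v]
v*v*v*v*Q => v*v*v*v*v   [Q → v]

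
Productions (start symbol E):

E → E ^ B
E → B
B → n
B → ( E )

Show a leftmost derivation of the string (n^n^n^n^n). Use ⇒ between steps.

E ⇒ B ⇒ (E) ⇒ (E^B) ⇒ (E^B^B) ⇒ (E^B^B^B) ⇒ (E^B^B^B^B) ⇒ (B^B^B^B^B) ⇒ (n^B^B^B^B) ⇒ (n^n^B^B^B) ⇒ (n^n^n^B^B) ⇒ (n^n^n^n^B) ⇒ (n^n^n^n^n)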